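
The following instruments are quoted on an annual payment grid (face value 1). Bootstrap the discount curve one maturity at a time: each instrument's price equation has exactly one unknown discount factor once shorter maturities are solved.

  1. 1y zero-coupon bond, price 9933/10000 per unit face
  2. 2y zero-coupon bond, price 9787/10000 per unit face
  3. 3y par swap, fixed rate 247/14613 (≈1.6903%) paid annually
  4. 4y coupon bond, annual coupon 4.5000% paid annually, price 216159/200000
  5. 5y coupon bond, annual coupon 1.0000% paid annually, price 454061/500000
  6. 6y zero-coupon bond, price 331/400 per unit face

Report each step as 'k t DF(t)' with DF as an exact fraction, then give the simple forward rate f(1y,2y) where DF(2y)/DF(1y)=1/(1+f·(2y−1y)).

step 1 [1y] zero: DF = P = 9933/10000 ≈ 0.993300
step 2 [2y] zero: DF = P = 9787/10000 ≈ 0.978700
step 3 [3y] swap r/1=247/14613: DF=(1 − 247/14613·(0.993300+0.978700))/(1+247/14613) = 4753/5000 ≈ 0.950600
step 4 [4y] bond c/1=9/200: DF=(216159/200000 − 9/200·(0.993300+0.978700+0.950600))/(1+9/200) = 2271/2500 ≈ 0.908400
step 5 [5y] bond c/1=1/100: DF=(454061/500000 − 1/100·(0.993300+0.978700+0.950600+0.908400))/(1+1/100) = 2153/2500 ≈ 0.861200
step 6 [6y] zero: DF = P = 331/400 ≈ 0.827500

1 1 9933/10000
2 2 9787/10000
3 3 4753/5000
4 4 2271/2500
5 5 2153/2500
6 6 331/400
f(1y,2y) = ((9933/10000)/(9787/10000) − 1)/(1) = 146/9787 ≈ 1.4918%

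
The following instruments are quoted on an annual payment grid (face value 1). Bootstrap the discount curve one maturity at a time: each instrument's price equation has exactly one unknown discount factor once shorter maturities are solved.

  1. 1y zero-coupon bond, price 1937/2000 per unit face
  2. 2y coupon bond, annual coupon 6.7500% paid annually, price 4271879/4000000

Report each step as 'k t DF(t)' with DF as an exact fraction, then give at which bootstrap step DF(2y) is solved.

1 1 1937/2000
2 2 587/625
DF(2y) is solved at step 2

step 1 [1y] zero: DF = P = 1937/2000 ≈ 0.968500
step 2 [2y] bond c/1=27/400: DF=(4271879/4000000 − 27/400·(0.968500))/(1+27/400) = 587/625 ≈ 0.939200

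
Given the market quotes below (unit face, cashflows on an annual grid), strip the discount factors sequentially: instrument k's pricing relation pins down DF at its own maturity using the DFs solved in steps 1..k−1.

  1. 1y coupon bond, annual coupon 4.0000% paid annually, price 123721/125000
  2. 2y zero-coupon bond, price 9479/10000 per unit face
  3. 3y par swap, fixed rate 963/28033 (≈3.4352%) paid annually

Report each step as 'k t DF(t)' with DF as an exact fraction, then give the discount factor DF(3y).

step 1 [1y] bond c/1=1/25: DF=(123721/125000 − 1/25·(0))/(1+1/25) = 9517/10000 ≈ 0.951700
step 2 [2y] zero: DF = P = 9479/10000 ≈ 0.947900
step 3 [3y] swap r/1=963/28033: DF=(1 − 963/28033·(0.951700+0.947900))/(1+963/28033) = 9037/10000 ≈ 0.903700

1 1 9517/10000
2 2 9479/10000
3 3 9037/10000
DF(3y) = 9037/10000 ≈ 0.903700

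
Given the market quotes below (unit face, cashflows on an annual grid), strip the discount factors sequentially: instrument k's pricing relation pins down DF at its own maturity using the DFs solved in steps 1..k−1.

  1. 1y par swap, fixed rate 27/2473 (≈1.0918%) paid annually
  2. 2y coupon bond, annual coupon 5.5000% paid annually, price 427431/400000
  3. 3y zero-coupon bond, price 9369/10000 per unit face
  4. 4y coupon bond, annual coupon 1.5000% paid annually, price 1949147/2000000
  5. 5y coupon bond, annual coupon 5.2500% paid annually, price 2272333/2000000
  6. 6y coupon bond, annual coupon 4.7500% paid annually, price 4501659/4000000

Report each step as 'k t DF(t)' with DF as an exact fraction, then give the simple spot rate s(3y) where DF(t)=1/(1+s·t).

step 1 [1y] swap r/1=27/2473: DF=(1 − 27/2473·(0))/(1+27/2473) = 2473/2500 ≈ 0.989200
step 2 [2y] bond c/1=11/200: DF=(427431/400000 − 11/200·(0.989200))/(1+11/200) = 9613/10000 ≈ 0.961300
step 3 [3y] zero: DF = P = 9369/10000 ≈ 0.936900
step 4 [4y] bond c/1=3/200: DF=(1949147/2000000 − 3/200·(0.989200+0.961300+0.936900))/(1+3/200) = 367/400 ≈ 0.917500
step 5 [5y] bond c/1=21/400: DF=(2272333/2000000 − 21/400·(0.989200+0.961300+0.936900+0.917500))/(1+21/400) = 8897/10000 ≈ 0.889700
step 6 [6y] bond c/1=19/400: DF=(4501659/4000000 − 19/400·(0.989200+0.961300+0.936900+0.917500+0.889700))/(1+19/400) = 1723/2000 ≈ 0.861500

1 1 2473/2500
2 2 9613/10000
3 3 9369/10000
4 4 367/400
5 5 8897/10000
6 6 1723/2000
s(3y) = (1/(9369/10000) − 1)/(3) = 631/28107 ≈ 2.2450%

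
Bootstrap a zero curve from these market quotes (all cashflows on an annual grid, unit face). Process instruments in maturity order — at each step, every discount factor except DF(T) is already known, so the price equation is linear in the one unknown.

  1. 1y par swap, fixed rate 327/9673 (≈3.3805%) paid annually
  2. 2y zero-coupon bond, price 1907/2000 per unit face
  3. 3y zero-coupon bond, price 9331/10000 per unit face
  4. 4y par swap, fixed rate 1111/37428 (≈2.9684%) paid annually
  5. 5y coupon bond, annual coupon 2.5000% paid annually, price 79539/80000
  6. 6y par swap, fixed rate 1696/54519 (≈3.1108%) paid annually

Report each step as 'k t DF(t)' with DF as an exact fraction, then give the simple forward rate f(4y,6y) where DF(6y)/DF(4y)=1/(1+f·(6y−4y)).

1 1 9673/10000
2 2 1907/2000
3 3 9331/10000
4 4 8889/10000
5 5 8787/10000
6 6 519/625
f(4y,6y) = ((8889/10000)/(519/625) − 1)/(2) = 195/5536 ≈ 3.5224%

step 1 [1y] swap r/1=327/9673: DF=(1 − 327/9673·(0))/(1+327/9673) = 9673/10000 ≈ 0.967300
step 2 [2y] zero: DF = P = 1907/2000 ≈ 0.953500
step 3 [3y] zero: DF = P = 9331/10000 ≈ 0.933100
step 4 [4y] swap r/1=1111/37428: DF=(1 − 1111/37428·(0.967300+0.953500+0.933100))/(1+1111/37428) = 8889/10000 ≈ 0.888900
step 5 [5y] bond c/1=1/40: DF=(79539/80000 − 1/40·(0.967300+0.953500+0.933100+0.888900))/(1+1/40) = 8787/10000 ≈ 0.878700
step 6 [6y] swap r/1=1696/54519: DF=(1 − 1696/54519·(0.967300+0.953500+0.933100+0.888900+0.878700))/(1+1696/54519) = 519/625 ≈ 0.830400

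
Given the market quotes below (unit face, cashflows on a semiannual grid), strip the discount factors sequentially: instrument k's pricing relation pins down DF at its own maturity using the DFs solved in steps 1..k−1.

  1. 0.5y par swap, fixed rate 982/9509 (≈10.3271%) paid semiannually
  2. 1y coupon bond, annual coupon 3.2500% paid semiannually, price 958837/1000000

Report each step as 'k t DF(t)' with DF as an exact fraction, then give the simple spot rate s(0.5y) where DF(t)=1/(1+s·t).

1 1/2 9509/10000
2 1 9283/10000
s(0.5y) = (1/(9509/10000) − 1)/(1/2) = 982/9509 ≈ 10.3271%

step 1 [0.5y] swap r/2=491/9509: DF=(1 − 491/9509·(0))/(1+491/9509) = 9509/10000 ≈ 0.950900
step 2 [1y] bond c/2=13/800: DF=(958837/1000000 − 13/800·(0.950900))/(1+13/800) = 9283/10000 ≈ 0.928300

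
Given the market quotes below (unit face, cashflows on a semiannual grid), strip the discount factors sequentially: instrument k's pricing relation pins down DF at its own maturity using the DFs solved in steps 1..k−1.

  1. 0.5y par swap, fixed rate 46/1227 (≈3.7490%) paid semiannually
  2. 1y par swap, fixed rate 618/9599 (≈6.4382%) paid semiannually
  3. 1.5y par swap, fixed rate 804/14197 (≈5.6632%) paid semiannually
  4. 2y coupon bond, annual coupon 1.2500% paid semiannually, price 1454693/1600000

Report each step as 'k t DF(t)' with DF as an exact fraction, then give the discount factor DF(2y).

1 1/2 1227/1250
2 1 4691/5000
3 3/2 2299/2500
4 2 8859/10000
DF(2y) = 8859/10000 ≈ 0.885900

step 1 [0.5y] swap r/2=23/1227: DF=(1 − 23/1227·(0))/(1+23/1227) = 1227/1250 ≈ 0.981600
step 2 [1y] swap r/2=309/9599: DF=(1 − 309/9599·(0.981600))/(1+309/9599) = 4691/5000 ≈ 0.938200
step 3 [1.5y] swap r/2=402/14197: DF=(1 − 402/14197·(0.981600+0.938200))/(1+402/14197) = 2299/2500 ≈ 0.919600
step 4 [2y] bond c/2=1/160: DF=(1454693/1600000 − 1/160·(0.981600+0.938200+0.919600))/(1+1/160) = 8859/10000 ≈ 0.885900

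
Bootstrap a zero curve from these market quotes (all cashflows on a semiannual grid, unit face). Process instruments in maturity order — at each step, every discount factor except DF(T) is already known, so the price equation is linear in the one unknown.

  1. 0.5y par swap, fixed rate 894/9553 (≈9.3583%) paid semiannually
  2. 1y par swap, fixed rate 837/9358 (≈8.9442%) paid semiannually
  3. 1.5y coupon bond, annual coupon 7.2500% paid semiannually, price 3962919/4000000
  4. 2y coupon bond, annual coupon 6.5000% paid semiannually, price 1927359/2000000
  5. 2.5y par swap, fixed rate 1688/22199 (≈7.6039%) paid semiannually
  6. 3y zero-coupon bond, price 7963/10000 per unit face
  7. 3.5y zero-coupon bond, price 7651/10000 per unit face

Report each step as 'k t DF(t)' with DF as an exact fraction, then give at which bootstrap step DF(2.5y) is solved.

step 1 [0.5y] swap r/2=447/9553: DF=(1 − 447/9553·(0))/(1+447/9553) = 9553/10000 ≈ 0.955300
step 2 [1y] swap r/2=837/18716: DF=(1 − 837/18716·(0.955300))/(1+837/18716) = 9163/10000 ≈ 0.916300
step 3 [1.5y] bond c/2=29/800: DF=(3962919/4000000 − 29/800·(0.955300+0.916300))/(1+29/800) = 4453/5000 ≈ 0.890600
step 4 [2y] bond c/2=13/400: DF=(1927359/2000000 − 13/400·(0.955300+0.916300+0.890600))/(1+13/400) = 529/625 ≈ 0.846400
step 5 [2.5y] swap r/2=844/22199: DF=(1 − 844/22199·(0.955300+0.916300+0.890600+0.846400))/(1+844/22199) = 1039/1250 ≈ 0.831200
step 6 [3y] zero: DF = P = 7963/10000 ≈ 0.796300
step 7 [3.5y] zero: DF = P = 7651/10000 ≈ 0.765100

1 1/2 9553/10000
2 1 9163/10000
3 3/2 4453/5000
4 2 529/625
5 5/2 1039/1250
6 3 7963/10000
7 7/2 7651/10000
DF(2.5y) is solved at step 5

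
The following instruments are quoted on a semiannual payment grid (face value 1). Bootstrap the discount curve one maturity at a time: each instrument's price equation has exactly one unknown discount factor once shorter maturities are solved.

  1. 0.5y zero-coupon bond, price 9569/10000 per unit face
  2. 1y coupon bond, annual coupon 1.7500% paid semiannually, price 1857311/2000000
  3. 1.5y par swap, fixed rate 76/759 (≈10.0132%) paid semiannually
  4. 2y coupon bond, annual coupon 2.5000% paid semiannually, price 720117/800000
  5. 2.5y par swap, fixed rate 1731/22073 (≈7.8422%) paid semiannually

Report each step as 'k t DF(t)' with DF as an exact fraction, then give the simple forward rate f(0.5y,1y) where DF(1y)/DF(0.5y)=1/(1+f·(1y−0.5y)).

step 1 [0.5y] zero: DF = P = 9569/10000 ≈ 0.956900
step 2 [1y] bond c/2=7/800: DF=(1857311/2000000 − 7/800·(0.956900))/(1+7/800) = 9123/10000 ≈ 0.912300
step 3 [1.5y] swap r/2=38/759: DF=(1 − 38/759·(0.956900+0.912300))/(1+38/759) = 1079/1250 ≈ 0.863200
step 4 [2y] bond c/2=1/80: DF=(720117/800000 − 1/80·(0.956900+0.912300+0.863200))/(1+1/80) = 8553/10000 ≈ 0.855300
step 5 [2.5y] swap r/2=1731/44146: DF=(1 − 1731/44146·(0.956900+0.912300+0.863200+0.855300))/(1+1731/44146) = 8269/10000 ≈ 0.826900

1 1/2 9569/10000
2 1 9123/10000
3 3/2 1079/1250
4 2 8553/10000
5 5/2 8269/10000
f(0.5y,1y) = ((9569/10000)/(9123/10000) − 1)/(1/2) = 892/9123 ≈ 9.7775%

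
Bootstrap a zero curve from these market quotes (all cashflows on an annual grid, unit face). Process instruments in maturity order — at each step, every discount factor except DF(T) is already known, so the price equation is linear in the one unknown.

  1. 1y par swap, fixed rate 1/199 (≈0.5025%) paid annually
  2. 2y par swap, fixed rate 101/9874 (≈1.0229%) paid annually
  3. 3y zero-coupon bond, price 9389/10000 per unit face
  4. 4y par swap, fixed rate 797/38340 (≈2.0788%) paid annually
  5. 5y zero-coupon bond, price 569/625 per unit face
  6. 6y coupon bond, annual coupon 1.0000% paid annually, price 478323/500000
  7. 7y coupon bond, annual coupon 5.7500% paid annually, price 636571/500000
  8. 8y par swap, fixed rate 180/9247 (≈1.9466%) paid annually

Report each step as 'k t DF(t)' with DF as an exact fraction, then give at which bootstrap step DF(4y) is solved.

1 1 199/200
2 2 4899/5000
3 3 9389/10000
4 4 9203/10000
5 5 569/625
6 6 4501/5000
7 7 897/1000
8 8 107/125
DF(4y) is solved at step 4

step 1 [1y] swap r/1=1/199: DF=(1 − 1/199·(0))/(1+1/199) = 199/200 ≈ 0.995000
step 2 [2y] swap r/1=101/9874: DF=(1 − 101/9874·(0.995000))/(1+101/9874) = 4899/5000 ≈ 0.979800
step 3 [3y] zero: DF = P = 9389/10000 ≈ 0.938900
step 4 [4y] swap r/1=797/38340: DF=(1 − 797/38340·(0.995000+0.979800+0.938900))/(1+797/38340) = 9203/10000 ≈ 0.920300
step 5 [5y] zero: DF = P = 569/625 ≈ 0.910400
step 6 [6y] bond c/1=1/100: DF=(478323/500000 − 1/100·(0.995000+0.979800+0.938900+0.920300+0.910400))/(1+1/100) = 4501/5000 ≈ 0.900200
step 7 [7y] bond c/1=23/400: DF=(636571/500000 − 23/400·(0.995000+0.979800+0.938900+0.920300+0.910400+0.900200))/(1+23/400) = 897/1000 ≈ 0.897000
step 8 [8y] swap r/1=180/9247: DF=(1 − 180/9247·(0.995000+0.979800+0.938900+0.920300+0.910400+0.900200+0.897000))/(1+180/9247) = 107/125 ≈ 0.856000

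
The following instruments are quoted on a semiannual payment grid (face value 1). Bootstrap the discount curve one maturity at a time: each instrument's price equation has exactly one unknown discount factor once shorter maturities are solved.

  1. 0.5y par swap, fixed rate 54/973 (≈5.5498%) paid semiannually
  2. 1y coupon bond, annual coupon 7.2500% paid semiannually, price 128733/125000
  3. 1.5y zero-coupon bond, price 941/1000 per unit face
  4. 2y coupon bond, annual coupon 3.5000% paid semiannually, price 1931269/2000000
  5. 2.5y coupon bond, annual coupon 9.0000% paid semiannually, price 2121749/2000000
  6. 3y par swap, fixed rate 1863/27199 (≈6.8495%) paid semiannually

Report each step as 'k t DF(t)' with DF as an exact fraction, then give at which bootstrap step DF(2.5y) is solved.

step 1 [0.5y] swap r/2=27/973: DF=(1 − 27/973·(0))/(1+27/973) = 973/1000 ≈ 0.973000
step 2 [1y] bond c/2=29/800: DF=(128733/125000 − 29/800·(0.973000))/(1+29/800) = 4799/5000 ≈ 0.959800
step 3 [1.5y] zero: DF = P = 941/1000 ≈ 0.941000
step 4 [2y] bond c/2=7/400: DF=(1931269/2000000 − 7/400·(0.973000+0.959800+0.941000))/(1+7/400) = 2249/2500 ≈ 0.899600
step 5 [2.5y] bond c/2=9/200: DF=(2121749/2000000 − 9/200·(0.973000+0.959800+0.941000+0.899600))/(1+9/200) = 8527/10000 ≈ 0.852700
step 6 [3y] swap r/2=1863/54398: DF=(1 − 1863/54398·(0.973000+0.959800+0.941000+0.899600+0.852700))/(1+1863/54398) = 8137/10000 ≈ 0.813700

1 1/2 973/1000
2 1 4799/5000
3 3/2 941/1000
4 2 2249/2500
5 5/2 8527/10000
6 3 8137/10000
DF(2.5y) is solved at step 5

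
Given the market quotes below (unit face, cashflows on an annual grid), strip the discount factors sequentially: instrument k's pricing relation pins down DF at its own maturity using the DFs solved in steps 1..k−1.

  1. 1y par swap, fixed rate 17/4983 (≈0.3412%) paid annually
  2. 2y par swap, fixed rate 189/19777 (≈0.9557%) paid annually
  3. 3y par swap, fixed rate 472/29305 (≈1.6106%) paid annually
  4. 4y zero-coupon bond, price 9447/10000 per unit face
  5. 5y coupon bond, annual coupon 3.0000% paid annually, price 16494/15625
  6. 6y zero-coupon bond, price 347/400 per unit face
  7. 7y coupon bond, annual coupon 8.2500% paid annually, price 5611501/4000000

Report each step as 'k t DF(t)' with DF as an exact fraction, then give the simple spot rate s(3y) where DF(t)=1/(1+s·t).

1 1 4983/5000
2 2 9811/10000
3 3 1191/1250
4 4 9447/10000
5 5 114/125
6 6 347/400
7 7 173/200
s(3y) = (1/(1191/1250) − 1)/(3) = 59/3573 ≈ 1.6513%

step 1 [1y] swap r/1=17/4983: DF=(1 − 17/4983·(0))/(1+17/4983) = 4983/5000 ≈ 0.996600
step 2 [2y] swap r/1=189/19777: DF=(1 − 189/19777·(0.996600))/(1+189/19777) = 9811/10000 ≈ 0.981100
step 3 [3y] swap r/1=472/29305: DF=(1 − 472/29305·(0.996600+0.981100))/(1+472/29305) = 1191/1250 ≈ 0.952800
step 4 [4y] zero: DF = P = 9447/10000 ≈ 0.944700
step 5 [5y] bond c/1=3/100: DF=(16494/15625 − 3/100·(0.996600+0.981100+0.952800+0.944700))/(1+3/100) = 114/125 ≈ 0.912000
step 6 [6y] zero: DF = P = 347/400 ≈ 0.867500
step 7 [7y] bond c/1=33/400: DF=(5611501/4000000 − 33/400·(0.996600+0.981100+0.952800+0.944700+0.912000+0.867500))/(1+33/400) = 173/200 ≈ 0.865000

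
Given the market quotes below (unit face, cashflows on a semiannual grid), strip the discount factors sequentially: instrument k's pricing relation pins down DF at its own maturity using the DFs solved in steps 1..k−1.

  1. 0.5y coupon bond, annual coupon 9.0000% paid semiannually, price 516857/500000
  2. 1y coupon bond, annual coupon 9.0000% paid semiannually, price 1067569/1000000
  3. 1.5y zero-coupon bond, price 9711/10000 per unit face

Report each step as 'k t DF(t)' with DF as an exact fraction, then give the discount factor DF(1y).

1 1/2 2473/2500
2 1 979/1000
3 3/2 9711/10000
DF(1y) = 979/1000 ≈ 0.979000

step 1 [0.5y] bond c/2=9/200: DF=(516857/500000 − 9/200·(0))/(1+9/200) = 2473/2500 ≈ 0.989200
step 2 [1y] bond c/2=9/200: DF=(1067569/1000000 − 9/200·(0.989200))/(1+9/200) = 979/1000 ≈ 0.979000
step 3 [1.5y] zero: DF = P = 9711/10000 ≈ 0.971100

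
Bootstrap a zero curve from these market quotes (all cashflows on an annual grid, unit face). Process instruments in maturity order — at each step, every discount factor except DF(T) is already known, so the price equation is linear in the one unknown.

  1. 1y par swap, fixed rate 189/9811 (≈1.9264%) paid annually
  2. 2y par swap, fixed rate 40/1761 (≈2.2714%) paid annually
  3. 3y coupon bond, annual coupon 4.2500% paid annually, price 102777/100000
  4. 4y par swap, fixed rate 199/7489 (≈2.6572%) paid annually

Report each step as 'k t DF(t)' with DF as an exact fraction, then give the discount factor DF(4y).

step 1 [1y] swap r/1=189/9811: DF=(1 − 189/9811·(0))/(1+189/9811) = 9811/10000 ≈ 0.981100
step 2 [2y] swap r/1=40/1761: DF=(1 − 40/1761·(0.981100))/(1+40/1761) = 239/250 ≈ 0.956000
step 3 [3y] bond c/1=17/400: DF=(102777/100000 − 17/400·(0.981100+0.956000))/(1+17/400) = 9069/10000 ≈ 0.906900
step 4 [4y] swap r/1=199/7489: DF=(1 − 199/7489·(0.981100+0.956000+0.906900))/(1+199/7489) = 1801/2000 ≈ 0.900500

1 1 9811/10000
2 2 239/250
3 3 9069/10000
4 4 1801/2000
DF(4y) = 1801/2000 ≈ 0.900500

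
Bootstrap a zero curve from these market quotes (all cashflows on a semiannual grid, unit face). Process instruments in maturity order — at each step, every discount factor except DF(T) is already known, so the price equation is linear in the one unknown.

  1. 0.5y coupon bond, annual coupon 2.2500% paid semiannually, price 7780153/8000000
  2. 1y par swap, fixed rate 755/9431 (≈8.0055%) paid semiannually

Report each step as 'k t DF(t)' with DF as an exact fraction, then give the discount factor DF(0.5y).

1 1/2 9617/10000
2 1 1849/2000
DF(0.5y) = 9617/10000 ≈ 0.961700

step 1 [0.5y] bond c/2=9/800: DF=(7780153/8000000 − 9/800·(0))/(1+9/800) = 9617/10000 ≈ 0.961700
step 2 [1y] swap r/2=755/18862: DF=(1 − 755/18862·(0.961700))/(1+755/18862) = 1849/2000 ≈ 0.924500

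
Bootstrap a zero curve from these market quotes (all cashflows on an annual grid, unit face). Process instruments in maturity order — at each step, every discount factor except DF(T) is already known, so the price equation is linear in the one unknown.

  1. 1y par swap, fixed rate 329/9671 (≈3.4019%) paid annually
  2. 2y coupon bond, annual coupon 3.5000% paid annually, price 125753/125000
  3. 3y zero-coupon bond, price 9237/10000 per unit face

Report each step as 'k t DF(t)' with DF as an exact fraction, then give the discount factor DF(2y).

step 1 [1y] swap r/1=329/9671: DF=(1 − 329/9671·(0))/(1+329/9671) = 9671/10000 ≈ 0.967100
step 2 [2y] bond c/1=7/200: DF=(125753/125000 − 7/200·(0.967100))/(1+7/200) = 9393/10000 ≈ 0.939300
step 3 [3y] zero: DF = P = 9237/10000 ≈ 0.923700

1 1 9671/10000
2 2 9393/10000
3 3 9237/10000
DF(2y) = 9393/10000 ≈ 0.939300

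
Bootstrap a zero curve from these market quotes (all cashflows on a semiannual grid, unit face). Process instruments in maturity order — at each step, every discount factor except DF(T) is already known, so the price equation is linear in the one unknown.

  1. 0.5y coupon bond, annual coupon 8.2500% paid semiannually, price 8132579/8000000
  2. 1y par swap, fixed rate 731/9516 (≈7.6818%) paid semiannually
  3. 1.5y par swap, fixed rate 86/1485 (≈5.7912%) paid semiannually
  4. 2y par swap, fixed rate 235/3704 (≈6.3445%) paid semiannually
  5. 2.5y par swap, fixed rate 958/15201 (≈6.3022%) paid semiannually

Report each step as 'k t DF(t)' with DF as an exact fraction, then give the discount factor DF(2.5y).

step 1 [0.5y] bond c/2=33/800: DF=(8132579/8000000 − 33/800·(0))/(1+33/800) = 9763/10000 ≈ 0.976300
step 2 [1y] swap r/2=731/19032: DF=(1 − 731/19032·(0.976300))/(1+731/19032) = 9269/10000 ≈ 0.926900
step 3 [1.5y] swap r/2=43/1485: DF=(1 − 43/1485·(0.976300+0.926900))/(1+43/1485) = 9183/10000 ≈ 0.918300
step 4 [2y] swap r/2=235/7408: DF=(1 − 235/7408·(0.976300+0.926900+0.918300))/(1+235/7408) = 353/400 ≈ 0.882500
step 5 [2.5y] swap r/2=479/15201: DF=(1 − 479/15201·(0.976300+0.926900+0.918300+0.882500))/(1+479/15201) = 8563/10000 ≈ 0.856300

1 1/2 9763/10000
2 1 9269/10000
3 3/2 9183/10000
4 2 353/400
5 5/2 8563/10000
DF(2.5y) = 8563/10000 ≈ 0.856300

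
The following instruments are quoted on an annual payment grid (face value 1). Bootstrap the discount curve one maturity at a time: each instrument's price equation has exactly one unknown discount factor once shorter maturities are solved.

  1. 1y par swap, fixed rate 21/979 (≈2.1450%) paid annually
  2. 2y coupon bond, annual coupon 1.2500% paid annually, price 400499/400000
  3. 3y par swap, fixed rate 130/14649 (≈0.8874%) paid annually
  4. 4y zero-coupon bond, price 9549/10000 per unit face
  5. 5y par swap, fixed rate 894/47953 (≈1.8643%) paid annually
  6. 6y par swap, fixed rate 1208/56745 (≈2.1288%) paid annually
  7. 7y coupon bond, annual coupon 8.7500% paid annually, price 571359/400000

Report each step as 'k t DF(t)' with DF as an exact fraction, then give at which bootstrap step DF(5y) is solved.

1 1 979/1000
2 2 1221/1250
3 3 487/500
4 4 9549/10000
5 5 4553/5000
6 6 1099/1250
7 7 8569/10000
DF(5y) is solved at step 5

step 1 [1y] swap r/1=21/979: DF=(1 − 21/979·(0))/(1+21/979) = 979/1000 ≈ 0.979000
step 2 [2y] bond c/1=1/80: DF=(400499/400000 − 1/80·(0.979000))/(1+1/80) = 1221/1250 ≈ 0.976800
step 3 [3y] swap r/1=130/14649: DF=(1 − 130/14649·(0.979000+0.976800))/(1+130/14649) = 487/500 ≈ 0.974000
step 4 [4y] zero: DF = P = 9549/10000 ≈ 0.954900
step 5 [5y] swap r/1=894/47953: DF=(1 − 894/47953·(0.979000+0.976800+0.974000+0.954900))/(1+894/47953) = 4553/5000 ≈ 0.910600
step 6 [6y] swap r/1=1208/56745: DF=(1 − 1208/56745·(0.979000+0.976800+0.974000+0.954900+0.910600))/(1+1208/56745) = 1099/1250 ≈ 0.879200
step 7 [7y] bond c/1=7/80: DF=(571359/400000 − 7/80·(0.979000+0.976800+0.974000+0.954900+0.910600+0.879200))/(1+7/80) = 8569/10000 ≈ 0.856900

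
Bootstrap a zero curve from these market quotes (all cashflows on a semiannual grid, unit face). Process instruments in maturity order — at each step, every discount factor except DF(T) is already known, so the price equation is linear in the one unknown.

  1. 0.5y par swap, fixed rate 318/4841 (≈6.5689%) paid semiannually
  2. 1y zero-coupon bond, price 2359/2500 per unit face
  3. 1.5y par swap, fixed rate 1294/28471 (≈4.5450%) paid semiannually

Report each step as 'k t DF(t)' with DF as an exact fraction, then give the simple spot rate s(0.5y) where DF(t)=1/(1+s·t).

1 1/2 4841/5000
2 1 2359/2500
3 3/2 9353/10000
s(0.5y) = (1/(4841/5000) − 1)/(1/2) = 318/4841 ≈ 6.5689%

step 1 [0.5y] swap r/2=159/4841: DF=(1 − 159/4841·(0))/(1+159/4841) = 4841/5000 ≈ 0.968200
step 2 [1y] zero: DF = P = 2359/2500 ≈ 0.943600
step 3 [1.5y] swap r/2=647/28471: DF=(1 − 647/28471·(0.968200+0.943600))/(1+647/28471) = 9353/10000 ≈ 0.935300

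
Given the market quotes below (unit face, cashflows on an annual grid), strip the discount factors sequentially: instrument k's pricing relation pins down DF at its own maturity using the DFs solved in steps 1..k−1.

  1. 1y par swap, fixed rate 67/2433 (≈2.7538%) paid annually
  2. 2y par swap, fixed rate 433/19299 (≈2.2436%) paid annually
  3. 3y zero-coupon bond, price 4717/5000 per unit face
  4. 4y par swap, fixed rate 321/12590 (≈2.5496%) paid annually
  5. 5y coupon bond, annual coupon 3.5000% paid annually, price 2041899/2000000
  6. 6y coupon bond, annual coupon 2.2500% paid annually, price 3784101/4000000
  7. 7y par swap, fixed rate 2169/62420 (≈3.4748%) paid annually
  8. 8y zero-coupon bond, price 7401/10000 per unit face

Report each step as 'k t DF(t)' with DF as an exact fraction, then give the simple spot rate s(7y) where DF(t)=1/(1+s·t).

1 1 2433/2500
2 2 9567/10000
3 3 4717/5000
4 4 9037/10000
5 5 8587/10000
6 6 1029/1250
7 7 7831/10000
8 8 7401/10000
s(7y) = (1/(7831/10000) − 1)/(7) = 2169/54817 ≈ 3.9568%

step 1 [1y] swap r/1=67/2433: DF=(1 − 67/2433·(0))/(1+67/2433) = 2433/2500 ≈ 0.973200
step 2 [2y] swap r/1=433/19299: DF=(1 − 433/19299·(0.973200))/(1+433/19299) = 9567/10000 ≈ 0.956700
step 3 [3y] zero: DF = P = 4717/5000 ≈ 0.943400
step 4 [4y] swap r/1=321/12590: DF=(1 − 321/12590·(0.973200+0.956700+0.943400))/(1+321/12590) = 9037/10000 ≈ 0.903700
step 5 [5y] bond c/1=7/200: DF=(2041899/2000000 − 7/200·(0.973200+0.956700+0.943400+0.903700))/(1+7/200) = 8587/10000 ≈ 0.858700
step 6 [6y] bond c/1=9/400: DF=(3784101/4000000 − 9/400·(0.973200+0.956700+0.943400+0.903700+0.858700))/(1+9/400) = 1029/1250 ≈ 0.823200
step 7 [7y] swap r/1=2169/62420: DF=(1 − 2169/62420·(0.973200+0.956700+0.943400+0.903700+0.858700+0.823200))/(1+2169/62420) = 7831/10000 ≈ 0.783100
step 8 [8y] zero: DF = P = 7401/10000 ≈ 0.740100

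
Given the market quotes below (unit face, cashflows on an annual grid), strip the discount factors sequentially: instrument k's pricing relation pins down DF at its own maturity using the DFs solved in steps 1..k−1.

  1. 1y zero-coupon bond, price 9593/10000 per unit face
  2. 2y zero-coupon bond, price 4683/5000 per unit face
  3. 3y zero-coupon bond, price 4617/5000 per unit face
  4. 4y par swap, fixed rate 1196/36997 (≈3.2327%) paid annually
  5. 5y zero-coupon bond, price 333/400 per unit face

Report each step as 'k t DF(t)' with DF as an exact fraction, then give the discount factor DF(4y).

step 1 [1y] zero: DF = P = 9593/10000 ≈ 0.959300
step 2 [2y] zero: DF = P = 4683/5000 ≈ 0.936600
step 3 [3y] zero: DF = P = 4617/5000 ≈ 0.923400
step 4 [4y] swap r/1=1196/36997: DF=(1 − 1196/36997·(0.959300+0.936600+0.923400))/(1+1196/36997) = 2201/2500 ≈ 0.880400
step 5 [5y] zero: DF = P = 333/400 ≈ 0.832500

1 1 9593/10000
2 2 4683/5000
3 3 4617/5000
4 4 2201/2500
5 5 333/400
DF(4y) = 2201/2500 ≈ 0.880400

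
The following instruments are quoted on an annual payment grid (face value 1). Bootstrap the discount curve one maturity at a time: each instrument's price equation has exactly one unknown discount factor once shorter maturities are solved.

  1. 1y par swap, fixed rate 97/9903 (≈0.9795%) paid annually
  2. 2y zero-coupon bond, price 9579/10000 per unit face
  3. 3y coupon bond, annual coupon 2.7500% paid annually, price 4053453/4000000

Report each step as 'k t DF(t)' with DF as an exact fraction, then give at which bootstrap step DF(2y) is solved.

step 1 [1y] swap r/1=97/9903: DF=(1 − 97/9903·(0))/(1+97/9903) = 9903/10000 ≈ 0.990300
step 2 [2y] zero: DF = P = 9579/10000 ≈ 0.957900
step 3 [3y] bond c/1=11/400: DF=(4053453/4000000 − 11/400·(0.990300+0.957900))/(1+11/400) = 9341/10000 ≈ 0.934100

1 1 9903/10000
2 2 9579/10000
3 3 9341/10000
DF(2y) is solved at step 2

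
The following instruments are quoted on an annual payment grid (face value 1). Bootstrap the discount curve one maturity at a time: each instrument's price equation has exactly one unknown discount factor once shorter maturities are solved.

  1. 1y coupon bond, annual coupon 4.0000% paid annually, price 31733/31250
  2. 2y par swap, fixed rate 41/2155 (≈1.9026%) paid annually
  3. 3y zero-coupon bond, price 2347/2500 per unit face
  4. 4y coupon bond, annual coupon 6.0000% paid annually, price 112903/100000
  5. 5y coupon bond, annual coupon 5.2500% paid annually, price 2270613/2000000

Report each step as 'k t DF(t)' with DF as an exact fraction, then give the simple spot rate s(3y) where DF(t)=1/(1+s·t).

1 1 2441/2500
2 2 9631/10000
3 3 2347/2500
4 4 4511/5000
5 5 8901/10000
s(3y) = (1/(2347/2500) − 1)/(3) = 51/2347 ≈ 2.1730%

step 1 [1y] bond c/1=1/25: DF=(31733/31250 − 1/25·(0))/(1+1/25) = 2441/2500 ≈ 0.976400
step 2 [2y] swap r/1=41/2155: DF=(1 − 41/2155·(0.976400))/(1+41/2155) = 9631/10000 ≈ 0.963100
step 3 [3y] zero: DF = P = 2347/2500 ≈ 0.938800
step 4 [4y] bond c/1=3/50: DF=(112903/100000 − 3/50·(0.976400+0.963100+0.938800))/(1+3/50) = 4511/5000 ≈ 0.902200
step 5 [5y] bond c/1=21/400: DF=(2270613/2000000 − 21/400·(0.976400+0.963100+0.938800+0.902200))/(1+21/400) = 8901/10000 ≈ 0.890100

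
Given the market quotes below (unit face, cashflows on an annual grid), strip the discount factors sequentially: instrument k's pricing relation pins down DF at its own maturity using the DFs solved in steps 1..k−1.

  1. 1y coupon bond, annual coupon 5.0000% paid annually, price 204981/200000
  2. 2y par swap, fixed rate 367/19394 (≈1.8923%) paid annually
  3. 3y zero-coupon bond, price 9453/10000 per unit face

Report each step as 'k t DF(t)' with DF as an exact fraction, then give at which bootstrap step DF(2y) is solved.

1 1 9761/10000
2 2 9633/10000
3 3 9453/10000
DF(2y) is solved at step 2

step 1 [1y] bond c/1=1/20: DF=(204981/200000 − 1/20·(0))/(1+1/20) = 9761/10000 ≈ 0.976100
step 2 [2y] swap r/1=367/19394: DF=(1 − 367/19394·(0.976100))/(1+367/19394) = 9633/10000 ≈ 0.963300
step 3 [3y] zero: DF = P = 9453/10000 ≈ 0.945300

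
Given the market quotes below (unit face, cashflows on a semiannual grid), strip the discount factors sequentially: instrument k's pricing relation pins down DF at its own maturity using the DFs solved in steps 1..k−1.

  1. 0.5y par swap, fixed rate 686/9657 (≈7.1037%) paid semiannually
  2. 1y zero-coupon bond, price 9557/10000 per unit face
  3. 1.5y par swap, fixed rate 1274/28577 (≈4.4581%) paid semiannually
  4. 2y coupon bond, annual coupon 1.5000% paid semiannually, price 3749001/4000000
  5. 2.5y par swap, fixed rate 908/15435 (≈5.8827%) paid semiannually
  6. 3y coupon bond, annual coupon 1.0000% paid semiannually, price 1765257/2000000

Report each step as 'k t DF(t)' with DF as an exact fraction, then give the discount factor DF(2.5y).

step 1 [0.5y] swap r/2=343/9657: DF=(1 − 343/9657·(0))/(1+343/9657) = 9657/10000 ≈ 0.965700
step 2 [1y] zero: DF = P = 9557/10000 ≈ 0.955700
step 3 [1.5y] swap r/2=637/28577: DF=(1 − 637/28577·(0.965700+0.955700))/(1+637/28577) = 9363/10000 ≈ 0.936300
step 4 [2y] bond c/2=3/400: DF=(3749001/4000000 − 3/400·(0.965700+0.955700+0.936300))/(1+3/400) = 909/1000 ≈ 0.909000
step 5 [2.5y] swap r/2=454/15435: DF=(1 − 454/15435·(0.965700+0.955700+0.936300+0.909000))/(1+454/15435) = 4319/5000 ≈ 0.863800
step 6 [3y] bond c/2=1/200: DF=(1765257/2000000 − 1/200·(0.965700+0.955700+0.936300+0.909000+0.863800))/(1+1/200) = 1069/1250 ≈ 0.855200

1 1/2 9657/10000
2 1 9557/10000
3 3/2 9363/10000
4 2 909/1000
5 5/2 4319/5000
6 3 1069/1250
DF(2.5y) = 4319/5000 ≈ 0.863800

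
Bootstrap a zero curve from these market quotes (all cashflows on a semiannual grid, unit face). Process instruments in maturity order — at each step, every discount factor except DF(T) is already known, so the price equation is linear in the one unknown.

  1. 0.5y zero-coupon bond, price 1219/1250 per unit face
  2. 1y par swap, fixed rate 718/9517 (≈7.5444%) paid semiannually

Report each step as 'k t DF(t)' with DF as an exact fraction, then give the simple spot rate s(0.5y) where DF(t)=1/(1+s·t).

step 1 [0.5y] zero: DF = P = 1219/1250 ≈ 0.975200
step 2 [1y] swap r/2=359/9517: DF=(1 − 359/9517·(0.975200))/(1+359/9517) = 4641/5000 ≈ 0.928200

1 1/2 1219/1250
2 1 4641/5000
s(0.5y) = (1/(1219/1250) − 1)/(1/2) = 62/1219 ≈ 5.0861%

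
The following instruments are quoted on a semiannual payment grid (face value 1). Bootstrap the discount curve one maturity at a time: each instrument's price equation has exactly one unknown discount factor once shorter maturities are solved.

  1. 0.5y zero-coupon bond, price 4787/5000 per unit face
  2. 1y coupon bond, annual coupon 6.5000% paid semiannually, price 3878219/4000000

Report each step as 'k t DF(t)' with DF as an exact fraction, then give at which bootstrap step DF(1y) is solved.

step 1 [0.5y] zero: DF = P = 4787/5000 ≈ 0.957400
step 2 [1y] bond c/2=13/400: DF=(3878219/4000000 − 13/400·(0.957400))/(1+13/400) = 9089/10000 ≈ 0.908900

1 1/2 4787/5000
2 1 9089/10000
DF(1y) is solved at step 2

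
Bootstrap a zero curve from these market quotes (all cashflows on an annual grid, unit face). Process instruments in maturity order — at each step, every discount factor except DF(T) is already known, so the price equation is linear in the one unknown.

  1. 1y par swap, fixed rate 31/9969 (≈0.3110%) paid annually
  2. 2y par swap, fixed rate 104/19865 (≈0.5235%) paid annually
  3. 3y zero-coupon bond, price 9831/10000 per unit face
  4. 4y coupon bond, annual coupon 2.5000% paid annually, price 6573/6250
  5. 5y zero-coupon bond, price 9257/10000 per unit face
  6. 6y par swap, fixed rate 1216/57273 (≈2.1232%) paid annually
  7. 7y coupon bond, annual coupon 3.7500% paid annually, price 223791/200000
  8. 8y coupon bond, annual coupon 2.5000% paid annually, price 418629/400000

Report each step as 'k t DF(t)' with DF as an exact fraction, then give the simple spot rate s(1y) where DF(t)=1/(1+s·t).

1 1 9969/10000
2 2 1237/1250
3 3 9831/10000
4 4 596/625
5 5 9257/10000
6 6 549/625
7 7 1743/2000
8 8 8601/10000
s(1y) = (1/(9969/10000) − 1)/(1) = 31/9969 ≈ 0.3110%

step 1 [1y] swap r/1=31/9969: DF=(1 − 31/9969·(0))/(1+31/9969) = 9969/10000 ≈ 0.996900
step 2 [2y] swap r/1=104/19865: DF=(1 − 104/19865·(0.996900))/(1+104/19865) = 1237/1250 ≈ 0.989600
step 3 [3y] zero: DF = P = 9831/10000 ≈ 0.983100
step 4 [4y] bond c/1=1/40: DF=(6573/6250 − 1/40·(0.996900+0.989600+0.983100))/(1+1/40) = 596/625 ≈ 0.953600
step 5 [5y] zero: DF = P = 9257/10000 ≈ 0.925700
step 6 [6y] swap r/1=1216/57273: DF=(1 − 1216/57273·(0.996900+0.989600+0.983100+0.953600+0.925700))/(1+1216/57273) = 549/625 ≈ 0.878400
step 7 [7y] bond c/1=3/80: DF=(223791/200000 − 3/80·(0.996900+0.989600+0.983100+0.953600+0.925700+0.878400))/(1+3/80) = 1743/2000 ≈ 0.871500
step 8 [8y] bond c/1=1/40: DF=(418629/400000 − 1/40·(0.996900+0.989600+0.983100+0.953600+0.925700+0.878400+0.871500))/(1+1/40) = 8601/10000 ≈ 0.860100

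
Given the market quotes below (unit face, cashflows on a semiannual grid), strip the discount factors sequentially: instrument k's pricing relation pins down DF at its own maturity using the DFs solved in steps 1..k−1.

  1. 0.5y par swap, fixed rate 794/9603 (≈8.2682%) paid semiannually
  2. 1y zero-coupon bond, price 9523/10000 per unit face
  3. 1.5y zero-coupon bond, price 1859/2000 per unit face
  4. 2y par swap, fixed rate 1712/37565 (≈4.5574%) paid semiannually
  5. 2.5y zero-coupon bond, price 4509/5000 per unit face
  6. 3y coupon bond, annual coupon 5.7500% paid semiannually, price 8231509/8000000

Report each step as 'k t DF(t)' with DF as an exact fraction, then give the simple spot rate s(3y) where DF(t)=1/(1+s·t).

step 1 [0.5y] swap r/2=397/9603: DF=(1 − 397/9603·(0))/(1+397/9603) = 9603/10000 ≈ 0.960300
step 2 [1y] zero: DF = P = 9523/10000 ≈ 0.952300
step 3 [1.5y] zero: DF = P = 1859/2000 ≈ 0.929500
step 4 [2y] swap r/2=856/37565: DF=(1 − 856/37565·(0.960300+0.952300+0.929500))/(1+856/37565) = 1143/1250 ≈ 0.914400
step 5 [2.5y] zero: DF = P = 4509/5000 ≈ 0.901800
step 6 [3y] bond c/2=23/800: DF=(8231509/8000000 − 23/800·(0.960300+0.952300+0.929500+0.914400+0.901800))/(1+23/800) = 87/100 ≈ 0.870000

1 1/2 9603/10000
2 1 9523/10000
3 3/2 1859/2000
4 2 1143/1250
5 5/2 4509/5000
6 3 87/100
s(3y) = (1/(87/100) − 1)/(3) = 13/261 ≈ 4.9808%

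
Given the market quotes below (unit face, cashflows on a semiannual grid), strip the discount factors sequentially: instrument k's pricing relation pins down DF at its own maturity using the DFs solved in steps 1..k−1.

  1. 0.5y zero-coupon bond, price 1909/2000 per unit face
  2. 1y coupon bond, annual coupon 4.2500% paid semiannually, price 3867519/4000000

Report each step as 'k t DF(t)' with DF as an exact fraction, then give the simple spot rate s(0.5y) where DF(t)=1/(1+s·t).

step 1 [0.5y] zero: DF = P = 1909/2000 ≈ 0.954500
step 2 [1y] bond c/2=17/800: DF=(3867519/4000000 − 17/800·(0.954500))/(1+17/800) = 9269/10000 ≈ 0.926900

1 1/2 1909/2000
2 1 9269/10000
s(0.5y) = (1/(1909/2000) − 1)/(1/2) = 182/1909 ≈ 9.5338%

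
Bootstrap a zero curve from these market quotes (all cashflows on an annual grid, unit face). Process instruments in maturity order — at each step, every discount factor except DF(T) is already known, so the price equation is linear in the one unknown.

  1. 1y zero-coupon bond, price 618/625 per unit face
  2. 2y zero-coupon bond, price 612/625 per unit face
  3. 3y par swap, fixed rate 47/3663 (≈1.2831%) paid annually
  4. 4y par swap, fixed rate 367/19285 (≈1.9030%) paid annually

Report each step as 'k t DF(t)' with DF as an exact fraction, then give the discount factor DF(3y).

1 1 618/625
2 2 612/625
3 3 1203/1250
4 4 4633/5000
DF(3y) = 1203/1250 ≈ 0.962400

step 1 [1y] zero: DF = P = 618/625 ≈ 0.988800
step 2 [2y] zero: DF = P = 612/625 ≈ 0.979200
step 3 [3y] swap r/1=47/3663: DF=(1 − 47/3663·(0.988800+0.979200))/(1+47/3663) = 1203/1250 ≈ 0.962400
step 4 [4y] swap r/1=367/19285: DF=(1 − 367/19285·(0.988800+0.979200+0.962400))/(1+367/19285) = 4633/5000 ≈ 0.926600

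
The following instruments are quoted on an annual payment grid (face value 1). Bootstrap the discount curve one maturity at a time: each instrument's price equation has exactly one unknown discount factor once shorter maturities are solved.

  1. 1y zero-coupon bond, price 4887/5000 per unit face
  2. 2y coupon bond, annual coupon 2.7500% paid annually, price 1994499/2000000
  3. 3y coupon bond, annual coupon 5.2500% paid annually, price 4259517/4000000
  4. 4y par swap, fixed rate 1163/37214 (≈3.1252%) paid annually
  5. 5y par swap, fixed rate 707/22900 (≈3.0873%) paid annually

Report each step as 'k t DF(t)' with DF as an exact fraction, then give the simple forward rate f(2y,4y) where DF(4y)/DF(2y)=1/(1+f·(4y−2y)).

1 1 4887/5000
2 2 2361/2500
3 3 9159/10000
4 4 8837/10000
5 5 4293/5000
f(2y,4y) = ((2361/2500)/(8837/10000) − 1)/(2) = 607/17674 ≈ 3.4344%

step 1 [1y] zero: DF = P = 4887/5000 ≈ 0.977400
step 2 [2y] bond c/1=11/400: DF=(1994499/2000000 − 11/400·(0.977400))/(1+11/400) = 2361/2500 ≈ 0.944400
step 3 [3y] bond c/1=21/400: DF=(4259517/4000000 − 21/400·(0.977400+0.944400))/(1+21/400) = 9159/10000 ≈ 0.915900
step 4 [4y] swap r/1=1163/37214: DF=(1 − 1163/37214·(0.977400+0.944400+0.915900))/(1+1163/37214) = 8837/10000 ≈ 0.883700
step 5 [5y] swap r/1=707/22900: DF=(1 − 707/22900·(0.977400+0.944400+0.915900+0.883700))/(1+707/22900) = 4293/5000 ≈ 0.858600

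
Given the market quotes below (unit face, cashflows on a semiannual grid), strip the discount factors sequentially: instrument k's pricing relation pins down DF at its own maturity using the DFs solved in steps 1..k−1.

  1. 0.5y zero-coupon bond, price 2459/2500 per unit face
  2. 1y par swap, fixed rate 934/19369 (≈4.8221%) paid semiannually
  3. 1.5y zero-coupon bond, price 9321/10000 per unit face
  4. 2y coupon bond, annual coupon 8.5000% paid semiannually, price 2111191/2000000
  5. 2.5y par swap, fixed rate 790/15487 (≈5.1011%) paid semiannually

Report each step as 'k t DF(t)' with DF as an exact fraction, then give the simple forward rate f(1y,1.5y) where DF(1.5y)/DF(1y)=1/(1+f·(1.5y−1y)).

step 1 [0.5y] zero: DF = P = 2459/2500 ≈ 0.983600
step 2 [1y] swap r/2=467/19369: DF=(1 − 467/19369·(0.983600))/(1+467/19369) = 9533/10000 ≈ 0.953300
step 3 [1.5y] zero: DF = P = 9321/10000 ≈ 0.932100
step 4 [2y] bond c/2=17/400: DF=(2111191/2000000 − 17/400·(0.983600+0.953300+0.932100))/(1+17/400) = 2239/2500 ≈ 0.895600
step 5 [2.5y] swap r/2=395/15487: DF=(1 − 395/15487·(0.983600+0.953300+0.932100+0.895600))/(1+395/15487) = 1763/2000 ≈ 0.881500

1 1/2 2459/2500
2 1 9533/10000
3 3/2 9321/10000
4 2 2239/2500
5 5/2 1763/2000
f(1y,1.5y) = ((9533/10000)/(9321/10000) − 1)/(1/2) = 424/9321 ≈ 4.5489%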